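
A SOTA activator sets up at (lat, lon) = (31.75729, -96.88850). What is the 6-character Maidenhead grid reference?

EM11ns

Shift to the Maidenhead origin (180°W, 90°S): lon 83.1115, lat 121.7573.
Field: 83.1115/20 → 4 → E, 121.7573/10 → 12 → M; chars EM.
Square: 3.1115/2 → 1, 1.7573/1 → 1; chars 11.
Subsquare: 1.1115/0.0833333 → 13 → n, 0.7573/0.0416667 → 18 → s; chars ns.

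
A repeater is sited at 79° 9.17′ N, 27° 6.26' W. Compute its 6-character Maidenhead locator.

HQ69kd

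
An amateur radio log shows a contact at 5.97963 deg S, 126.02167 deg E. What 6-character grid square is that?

PI34aa

Add 180° to longitude and 90° to latitude: 306.0217, 84.0204.
Field: lon ⌊306.0217/20⌋ = 15 → P; lat ⌊84.0204/10⌋ = 8 → I.
Square: lon ⌊6.0217/2⌋ = 3; lat ⌊4.0204/1⌋ = 4.
Subsquare: lon ⌊0.0217/0.0833333⌋ = 0 → a; lat ⌊0.0204/0.0416667⌋ = 0 → a.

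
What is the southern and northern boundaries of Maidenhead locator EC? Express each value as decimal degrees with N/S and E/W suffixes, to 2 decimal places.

70.00° S, 60.00° S

Field E=4, C=2: +4·20° lon, +2·10° lat → SW at lon -100°, lat -70°.
Cell spans 20° lon × 10° lat.
south 70.00° S, north 60.00° S.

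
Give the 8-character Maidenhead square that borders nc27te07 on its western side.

Longitude extended square 0; −1 → -1, wraps to 9, carry into subsquare.
Longitude subsquare t = 19; −1 → 18 = s.
The latitude characters are unchanged.

NC27se97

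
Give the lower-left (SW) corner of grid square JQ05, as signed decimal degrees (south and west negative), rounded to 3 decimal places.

Field J=9, Q=16: +9·20° lon, +16·10° lat → SW at lon 0°, lat 70°.
Square 0, 5: +0·2° lon, +5·1° lat → SW at lon 0°, lat 75°.
latitude 75.000, longitude 0.000.

75.000, 0.000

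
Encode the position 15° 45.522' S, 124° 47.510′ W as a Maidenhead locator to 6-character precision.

CH74of

Add 180° to longitude and 90° to latitude: 55.2082, 74.2413.
Field (20°×10°, letters A–R): 55.2082/20 → 2 → C, 74.2413/10 → 7 → H; chars CH.
Square (2°×1°, digits 0–9): 15.2082/2 → 7, 4.2413/1 → 4; chars 74.
Subsquare (5′×2.5′, letters a–x): 1.2082/0.0833333 → 14 → o, 0.2413/0.0416667 → 5 → f; chars of.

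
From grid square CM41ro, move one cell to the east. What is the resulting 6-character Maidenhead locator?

Longitude subsquare r = 17; +1 → 18 = s.
The latitude characters are unchanged.

CM41so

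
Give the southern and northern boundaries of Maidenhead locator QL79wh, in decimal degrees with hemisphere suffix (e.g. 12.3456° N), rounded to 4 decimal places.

29.2917° N, 29.3333° N

Field Q=16, L=11: +16·20° lon, +11·10° lat → SW at lon 140°, lat 20°.
Square 7, 9: +7·2° lon, +9·1° lat → SW at lon 154°, lat 29°.
Subsquare w=22, h=7: +22·0.0833333° lon, +7·0.0416667° lat → SW at lon 155.833°, lat 29.2917°.
Cell spans 0.0833333° lon × 0.0416667° lat.
south 29.2917° N, north 29.3333° N.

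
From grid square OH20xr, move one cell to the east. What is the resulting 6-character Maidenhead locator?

OH30ar

Longitude subsquare x = 23; +1 → 24, wraps to 0 = a, carry into square.
Longitude square 2; +1 → 3.
The latitude characters are unchanged.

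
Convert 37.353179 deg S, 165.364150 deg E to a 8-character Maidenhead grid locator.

RF22qp35

Offset from 180°W / 90°S: lon 345.36415°, lat 52.64682°.
Field: lon ⌊345.36415/20⌋ = 17 → R; lat ⌊52.64682/10⌋ = 5 → F.
Square: lon ⌊5.36415/2⌋ = 2; lat ⌊2.64682/1⌋ = 2.
Subsquare: lon ⌊1.36415/0.0833333⌋ = 16 → q; lat ⌊0.64682/0.0416667⌋ = 15 → p.
Extended square: lon ⌊0.03082/0.00833333⌋ = 3; lat ⌊0.02182/0.00416667⌋ = 5.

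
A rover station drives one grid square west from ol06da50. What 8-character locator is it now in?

OL06da40

Longitude extended square 5; −1 → 4.
The latitude characters are unchanged.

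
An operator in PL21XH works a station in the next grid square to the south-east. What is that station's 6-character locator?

PL31ag

Longitude subsquare x = 23; +1 → 24, wraps to 0 = a, carry into square.
Longitude square 2; +1 → 3.
Latitude subsquare h = 7; −1 → 6 = g.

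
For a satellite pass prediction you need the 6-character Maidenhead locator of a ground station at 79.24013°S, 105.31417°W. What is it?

DB70is

Offset from 180°W / 90°S: lon 74.6858°, lat 10.7599°.
Field: 74.6858/20 → 3 → D, 10.7599/10 → 1 → B; chars DB.
Square: 14.6858/2 → 7, 0.7599/1 → 0; chars 70.
Subsquare: 0.6858/0.0833333 → 8 → i, 0.7599/0.0416667 → 18 → s; chars is.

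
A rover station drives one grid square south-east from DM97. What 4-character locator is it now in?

Longitude square 9; +1 → 10, wraps to 0, carry into field.
Longitude field D = 3; +1 → 4 = E.
Latitude square 7; −1 → 6.

EM06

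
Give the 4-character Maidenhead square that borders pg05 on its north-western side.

OG96

Longitude square 0; −1 → -1, wraps to 9, carry into field.
Longitude field P = 15; −1 → 14 = O.
Latitude square 5; +1 → 6.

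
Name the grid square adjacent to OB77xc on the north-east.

Longitude subsquare x = 23; +1 → 24, wraps to 0 = a, carry into square.
Longitude square 7; +1 → 8.
Latitude subsquare c = 2; +1 → 3 = d.

OB87ad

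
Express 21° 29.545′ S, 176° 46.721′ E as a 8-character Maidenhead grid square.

RG88jm31

Offset from 180°W / 90°S: lon 356.77868°, lat 68.50758°.
Field (20°×10°, letters A–R): 356.77868/20 → 17 → R, 68.50758/10 → 6 → G; chars RG.
Square (2°×1°, digits 0–9): 16.77868/2 → 8, 8.50758/1 → 8; chars 88.
Subsquare (5′×2.5′, letters a–x): 0.77868/0.0833333 → 9 → j, 0.50758/0.0416667 → 12 → m; chars jm.
Extended square (30″×15″, digits 0–9): 0.02868/0.00833333 → 3, 0.00758/0.00416667 → 1; chars 31.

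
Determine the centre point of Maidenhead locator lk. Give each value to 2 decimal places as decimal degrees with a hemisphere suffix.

Field L=11, K=10: +11·20° lon, +10·10° lat → SW at lon 40°, lat 10°.
Cell spans 20° lon × 10° lat. Centre is SW corner plus half of each.
latitude 15.00° N, longitude 50.00° E.

15.00° N, 50.00° E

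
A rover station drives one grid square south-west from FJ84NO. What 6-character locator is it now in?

Longitude subsquare n = 13; −1 → 12 = m.
Latitude subsquare o = 14; −1 → 13 = n.

FJ84mn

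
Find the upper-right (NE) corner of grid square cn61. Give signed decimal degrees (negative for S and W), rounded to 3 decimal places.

Field C=2, N=13: +2·20° lon, +13·10° lat → SW at lon -140°, lat 40°.
Square 6, 1: +6·2° lon, +1·1° lat → SW at lon -128°, lat 41°.
Cell spans 2° lon × 1° lat. NE corner is SW corner plus one full cell.
latitude 42.000, longitude -126.000.

42.000, -126.000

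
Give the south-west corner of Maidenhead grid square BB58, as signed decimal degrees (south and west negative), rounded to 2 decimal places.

-72.00, -150.00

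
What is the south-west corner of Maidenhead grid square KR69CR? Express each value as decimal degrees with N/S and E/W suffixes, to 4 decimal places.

89.7083° N, 32.1667° E

Field K=10, R=17: +10·20° lon, +17·10° lat → SW at lon 20°, lat 80°.
Square 6, 9: +6·2° lon, +9·1° lat → SW at lon 32°, lat 89°.
Subsquare c=2, r=17: +2·0.0833333° lon, +17·0.0416667° lat → SW at lon 32.1667°, lat 89.7083°.
latitude 89.7083° N, longitude 32.1667° E.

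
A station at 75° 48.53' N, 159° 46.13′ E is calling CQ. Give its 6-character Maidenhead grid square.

QQ95vt

Offset from 180°W / 90°S: lon 339.7688°, lat 165.8088°.
Field: 339.7688/20 → 16 → Q, 165.8088/10 → 16 → Q; chars QQ.
Square: 19.7688/2 → 9, 5.8088/1 → 5; chars 95.
Subsquare: 1.7688/0.0833333 → 21 → v, 0.8088/0.0416667 → 19 → t; chars vt.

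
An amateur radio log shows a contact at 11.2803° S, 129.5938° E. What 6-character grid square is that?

Shift to the Maidenhead origin (180°W, 90°S): lon 309.5938, lat 78.7197.
Field (20°×10°, letters A–R): lon ⌊309.5938/20⌋ = 15 → P; lat ⌊78.7197/10⌋ = 7 → H.
Square (2°×1°, digits 0–9): lon ⌊9.5938/2⌋ = 4; lat ⌊8.7197/1⌋ = 8.
Subsquare (5′×2.5′, letters a–x): lon ⌊1.5938/0.0833333⌋ = 19 → t; lat ⌊0.7197/0.0416667⌋ = 17 → r.

PH48tr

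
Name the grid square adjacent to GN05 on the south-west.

FN94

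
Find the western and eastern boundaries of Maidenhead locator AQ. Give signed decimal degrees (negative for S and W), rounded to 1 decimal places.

Field A=0, Q=16: +0·20° lon, +16·10° lat → SW at lon -180°, lat 70°.
Cell spans 20° lon × 10° lat.
west -180.0, east -160.0.

-180.0, -160.0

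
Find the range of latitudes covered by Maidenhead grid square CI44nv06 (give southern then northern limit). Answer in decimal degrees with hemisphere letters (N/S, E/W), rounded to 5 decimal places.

5.10000° S, 5.09583° S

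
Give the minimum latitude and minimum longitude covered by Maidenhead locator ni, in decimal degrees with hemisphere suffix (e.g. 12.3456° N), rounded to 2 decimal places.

Field N=13, I=8: +13·20° lon, +8·10° lat → SW at lon 80°, lat -10°.
latitude 10.00° S, longitude 80.00° E.

10.00° S, 80.00° E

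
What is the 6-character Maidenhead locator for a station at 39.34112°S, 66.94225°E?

Shift to the Maidenhead origin (180°W, 90°S): lon 246.9423, lat 50.6589.
Field: 246.9423/20 → 12 → M, 50.6589/10 → 5 → F; chars MF.
Square: 6.9423/2 → 3, 0.6589/1 → 0; chars 30.
Subsquare: 0.9423/0.0833333 → 11 → l, 0.6589/0.0416667 → 15 → p; chars lp.

MF30lp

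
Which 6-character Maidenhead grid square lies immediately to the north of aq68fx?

AQ69fa

Latitude subsquare x = 23; +1 → 24, wraps to 0 = a, carry into square.
Latitude square 8; +1 → 9.
The longitude characters are unchanged.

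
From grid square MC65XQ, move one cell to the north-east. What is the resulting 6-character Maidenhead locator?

MC75ar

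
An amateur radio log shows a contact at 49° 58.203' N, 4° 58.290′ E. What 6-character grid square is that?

JN29lx

Shift to the Maidenhead origin (180°W, 90°S): lon 184.9715, lat 139.9701.
Field: lon ⌊184.9715/20⌋ = 9 → J; lat ⌊139.9701/10⌋ = 13 → N.
Square: lon ⌊4.9715/2⌋ = 2; lat ⌊9.9701/1⌋ = 9.
Subsquare: lon ⌊0.9715/0.0833333⌋ = 11 → l; lat ⌊0.9701/0.0416667⌋ = 23 → x.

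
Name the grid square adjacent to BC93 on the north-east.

Longitude square 9; +1 → 10, wraps to 0, carry into field.
Longitude field B = 1; +1 → 2 = C.
Latitude square 3; +1 → 4.

CC04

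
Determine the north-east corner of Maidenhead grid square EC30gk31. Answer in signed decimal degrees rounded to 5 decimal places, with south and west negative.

-69.57500, -93.46667

Field E=4, C=2: +4·20° lon, +2·10° lat → SW at lon -100°, lat -70°.
Square 3, 0: +3·2° lon, +0·1° lat → SW at lon -94°, lat -70°.
Subsquare g=6, k=10: +6·0.0833333° lon, +10·0.0416667° lat → SW at lon -93.5°, lat -69.5833°.
Extended square 3, 1: +3·0.00833333° lon, +1·0.00416667° lat → SW at lon -93.475°, lat -69.5792°.
Cell spans 0.00833333° lon × 0.00416667° lat. NE corner is SW corner plus one full cell.
latitude -69.57500, longitude -93.46667.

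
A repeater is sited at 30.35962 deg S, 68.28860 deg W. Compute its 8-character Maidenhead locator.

FF59up53

Offset from 180°W / 90°S: lon 111.71140°, lat 59.64038°.
Field: 111.71140/20 → 5 → F, 59.64038/10 → 5 → F; chars FF.
Square: 11.71140/2 → 5, 9.64038/1 → 9; chars 59.
Subsquare: 1.71140/0.0833333 → 20 → u, 0.64038/0.0416667 → 15 → p; chars up.
Extended square: 0.04473/0.00833333 → 5, 0.01538/0.00416667 → 3; chars 53.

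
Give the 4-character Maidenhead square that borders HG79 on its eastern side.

HG89

Longitude square 7; +1 → 8.
The latitude characters are unchanged.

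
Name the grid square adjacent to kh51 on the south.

KH50

Latitude square 1; −1 → 0.
The longitude characters are unchanged.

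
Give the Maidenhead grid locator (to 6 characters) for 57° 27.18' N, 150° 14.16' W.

BO47vk

Shift to the Maidenhead origin (180°W, 90°S): lon 29.7640, lat 147.4530.
Field: 29.7640/20 → 1 → B, 147.4530/10 → 14 → O; chars BO.
Square: 9.7640/2 → 4, 7.4530/1 → 7; chars 47.
Subsquare: 1.7640/0.0833333 → 21 → v, 0.4530/0.0416667 → 10 → k; chars vk.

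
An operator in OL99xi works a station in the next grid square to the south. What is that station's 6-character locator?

OL99xh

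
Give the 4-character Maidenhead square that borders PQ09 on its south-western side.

OQ98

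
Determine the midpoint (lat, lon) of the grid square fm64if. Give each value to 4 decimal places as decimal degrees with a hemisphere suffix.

Field F=5, M=12: +5·20° lon, +12·10° lat → SW at lon -80°, lat 30°.
Square 6, 4: +6·2° lon, +4·1° lat → SW at lon -68°, lat 34°.
Subsquare i=8, f=5: +8·0.0833333° lon, +5·0.0416667° lat → SW at lon -67.3333°, lat 34.2083°.
Cell spans 0.0833333° lon × 0.0416667° lat. Centre is SW corner plus half of each.
latitude 34.2292° N, longitude 67.2917° W.

34.2292° N, 67.2917° W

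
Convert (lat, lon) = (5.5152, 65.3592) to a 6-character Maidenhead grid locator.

MJ25qm

Shift to the Maidenhead origin (180°W, 90°S): lon 245.3592, lat 95.5152.
Field: lon ⌊245.3592/20⌋ = 12 → M; lat ⌊95.5152/10⌋ = 9 → J.
Square: lon ⌊5.3592/2⌋ = 2; lat ⌊5.5152/1⌋ = 5.
Subsquare: lon ⌊1.3592/0.0833333⌋ = 16 → q; lat ⌊0.5152/0.0416667⌋ = 12 → m.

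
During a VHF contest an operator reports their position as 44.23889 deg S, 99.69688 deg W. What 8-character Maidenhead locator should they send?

EE05ds62

Offset from 180°W / 90°S: lon 80.30312°, lat 45.76111°.
Field: lon ⌊80.30312/20⌋ = 4 → E; lat ⌊45.76111/10⌋ = 4 → E.
Square: lon ⌊0.30312/2⌋ = 0; lat ⌊5.76111/1⌋ = 5.
Subsquare: lon ⌊0.30312/0.0833333⌋ = 3 → d; lat ⌊0.76111/0.0416667⌋ = 18 → s.
Extended square: lon ⌊0.05312/0.00833333⌋ = 6; lat ⌊0.01111/0.00416667⌋ = 2.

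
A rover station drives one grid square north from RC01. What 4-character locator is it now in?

RC02

Latitude square 1; +1 → 2.
The longitude characters are unchanged.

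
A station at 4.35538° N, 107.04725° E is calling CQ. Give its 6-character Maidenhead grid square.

Offset from 180°W / 90°S: lon 287.0473°, lat 94.3554°.
Field: lon ⌊287.0473/20⌋ = 14 → O; lat ⌊94.3554/10⌋ = 9 → J.
Square: lon ⌊7.0473/2⌋ = 3; lat ⌊4.3554/1⌋ = 4.
Subsquare: lon ⌊1.0473/0.0833333⌋ = 12 → m; lat ⌊0.3554/0.0416667⌋ = 8 → i.

OJ34mi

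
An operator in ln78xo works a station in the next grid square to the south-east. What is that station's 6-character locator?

LN88an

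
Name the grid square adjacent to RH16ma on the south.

RH15mx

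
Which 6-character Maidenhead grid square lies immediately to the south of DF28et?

DF28es

Latitude subsquare t = 19; −1 → 18 = s.
The longitude characters are unchanged.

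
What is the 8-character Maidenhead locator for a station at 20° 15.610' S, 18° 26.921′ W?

IG09sr67

Offset from 180°W / 90°S: lon 161.55132°, lat 69.73983°.
Field (20°×10°, letters A–R): 161.55132/20 → 8 → I, 69.73983/10 → 6 → G; chars IG.
Square (2°×1°, digits 0–9): 1.55132/2 → 0, 9.73983/1 → 9; chars 09.
Subsquare (5′×2.5′, letters a–x): 1.55132/0.0833333 → 18 → s, 0.73983/0.0416667 → 17 → r; chars sr.
Extended square (30″×15″, digits 0–9): 0.05132/0.00833333 → 6, 0.03150/0.00416667 → 7; chars 67.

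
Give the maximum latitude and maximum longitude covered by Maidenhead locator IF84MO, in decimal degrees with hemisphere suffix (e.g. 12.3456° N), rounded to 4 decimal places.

35.3750° S, 2.9167° W

Field I=8, F=5: +8·20° lon, +5·10° lat → SW at lon -20°, lat -40°.
Square 8, 4: +8·2° lon, +4·1° lat → SW at lon -4°, lat -36°.
Subsquare m=12, o=14: +12·0.0833333° lon, +14·0.0416667° lat → SW at lon -3°, lat -35.4167°.
Cell spans 0.0833333° lon × 0.0416667° lat. NE corner is SW corner plus one full cell.
latitude 35.3750° S, longitude 2.9167° W.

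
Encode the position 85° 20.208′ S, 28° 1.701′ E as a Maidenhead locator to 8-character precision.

Add 180° to longitude and 90° to latitude: 208.02835, 4.66320.
Field: lon ⌊208.02835/20⌋ = 10 → K; lat ⌊4.66320/10⌋ = 0 → A.
Square: lon ⌊8.02835/2⌋ = 4; lat ⌊4.66320/1⌋ = 4.
Subsquare: lon ⌊0.02835/0.0833333⌋ = 0 → a; lat ⌊0.66320/0.0416667⌋ = 15 → p.
Extended square: lon ⌊0.02835/0.00833333⌋ = 3; lat ⌊0.03820/0.00416667⌋ = 9.

KA44ap39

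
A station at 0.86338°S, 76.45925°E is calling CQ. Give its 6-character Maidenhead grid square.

MI89fd

Shift to the Maidenhead origin (180°W, 90°S): lon 256.4592, lat 89.1366.
Field: lon ⌊256.4592/20⌋ = 12 → M; lat ⌊89.1366/10⌋ = 8 → I.
Square: lon ⌊16.4592/2⌋ = 8; lat ⌊9.1366/1⌋ = 9.
Subsquare: lon ⌊0.4592/0.0833333⌋ = 5 → f; lat ⌊0.1366/0.0416667⌋ = 3 → d.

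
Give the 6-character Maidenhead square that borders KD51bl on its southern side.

KD51bk

Latitude subsquare l = 11; −1 → 10 = k.
The longitude characters are unchanged.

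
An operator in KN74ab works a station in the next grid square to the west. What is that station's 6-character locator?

KN64xb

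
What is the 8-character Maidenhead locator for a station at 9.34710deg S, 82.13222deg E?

Offset from 180°W / 90°S: lon 262.13222°, lat 80.65290°.
Field: 262.13222/20 → 13 → N, 80.65290/10 → 8 → I; chars NI.
Square: 2.13222/2 → 1, 0.65290/1 → 0; chars 10.
Subsquare: 0.13222/0.0833333 → 1 → b, 0.65290/0.0416667 → 15 → p; chars bp.
Extended square: 0.04889/0.00833333 → 5, 0.02790/0.00416667 → 6; chars 56.

NI10bp56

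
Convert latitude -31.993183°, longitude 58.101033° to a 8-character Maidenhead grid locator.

Shift to the Maidenhead origin (180°W, 90°S): lon 238.10103, lat 58.00682.
Field: lon ⌊238.10103/20⌋ = 11 → L; lat ⌊58.00682/10⌋ = 5 → F.
Square: lon ⌊18.10103/2⌋ = 9; lat ⌊8.00682/1⌋ = 8.
Subsquare: lon ⌊0.10103/0.0833333⌋ = 1 → b; lat ⌊0.00682/0.0416667⌋ = 0 → a.
Extended square: lon ⌊0.01770/0.00833333⌋ = 2; lat ⌊0.00682/0.00416667⌋ = 1.

LF98ba21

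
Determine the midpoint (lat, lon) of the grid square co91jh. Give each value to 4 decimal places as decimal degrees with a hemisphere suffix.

Field C=2, O=14: +2·20° lon, +14·10° lat → SW at lon -140°, lat 50°.
Square 9, 1: +9·2° lon, +1·1° lat → SW at lon -122°, lat 51°.
Subsquare j=9, h=7: +9·0.0833333° lon, +7·0.0416667° lat → SW at lon -121.25°, lat 51.2917°.
Cell spans 0.0833333° lon × 0.0416667° lat. Centre is SW corner plus half of each.
latitude 51.3125° N, longitude 121.2083° W.

51.3125° N, 121.2083° W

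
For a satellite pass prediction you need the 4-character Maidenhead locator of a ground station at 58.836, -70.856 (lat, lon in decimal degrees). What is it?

Add 180° to longitude and 90° to latitude: 109.14, 148.84.
Field: lon ⌊109.14/20⌋ = 5 → F; lat ⌊148.84/10⌋ = 14 → O.
Square: lon ⌊9.14/2⌋ = 4; lat ⌊8.84/1⌋ = 8.

FO48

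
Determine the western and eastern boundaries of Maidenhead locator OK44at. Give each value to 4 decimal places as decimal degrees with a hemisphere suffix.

Field O=14, K=10: +14·20° lon, +10·10° lat → SW at lon 100°, lat 10°.
Square 4, 4: +4·2° lon, +4·1° lat → SW at lon 108°, lat 14°.
Subsquare a=0, t=19: +0·0.0833333° lon, +19·0.0416667° lat → SW at lon 108°, lat 14.7917°.
Cell spans 0.0833333° lon × 0.0416667° lat.
west 108.0000° E, east 108.0833° E.

108.0000° E, 108.0833° E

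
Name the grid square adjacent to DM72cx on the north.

DM73ca

Latitude subsquare x = 23; +1 → 24, wraps to 0 = a, carry into square.
Latitude square 2; +1 → 3.
The longitude characters are unchanged.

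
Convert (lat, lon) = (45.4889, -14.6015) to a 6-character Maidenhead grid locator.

IN25ql

Add 180° to longitude and 90° to latitude: 165.3985, 135.4889.
Field (20°×10°, letters A–R): lon ⌊165.3985/20⌋ = 8 → I; lat ⌊135.4889/10⌋ = 13 → N.
Square (2°×1°, digits 0–9): lon ⌊5.3985/2⌋ = 2; lat ⌊5.4889/1⌋ = 5.
Subsquare (5′×2.5′, letters a–x): lon ⌊1.3985/0.0833333⌋ = 16 → q; lat ⌊0.4889/0.0416667⌋ = 11 → l.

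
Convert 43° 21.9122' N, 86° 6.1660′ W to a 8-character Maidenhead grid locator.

EN63wi77

Offset from 180°W / 90°S: lon 93.89723°, lat 133.36520°.
Field (20°×10°, letters A–R): 93.89723/20 → 4 → E, 133.36520/10 → 13 → N; chars EN.
Square (2°×1°, digits 0–9): 13.89723/2 → 6, 3.36520/1 → 3; chars 63.
Subsquare (5′×2.5′, letters a–x): 1.89723/0.0833333 → 22 → w, 0.36520/0.0416667 → 8 → i; chars wi.
Extended square (30″×15″, digits 0–9): 0.06390/0.00833333 → 7, 0.03187/0.00416667 → 7; chars 77.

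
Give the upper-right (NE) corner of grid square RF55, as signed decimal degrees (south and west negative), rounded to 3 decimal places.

-34.000, 172.000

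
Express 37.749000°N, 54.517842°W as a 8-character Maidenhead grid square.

Shift to the Maidenhead origin (180°W, 90°S): lon 125.48216, lat 127.74900.
Field (20°×10°, letters A–R): 125.48216/20 → 6 → G, 127.74900/10 → 12 → M; chars GM.
Square (2°×1°, digits 0–9): 5.48216/2 → 2, 7.74900/1 → 7; chars 27.
Subsquare (5′×2.5′, letters a–x): 1.48216/0.0833333 → 17 → r, 0.74900/0.0416667 → 17 → r; chars rr.
Extended square (30″×15″, digits 0–9): 0.06549/0.00833333 → 7, 0.04067/0.00416667 → 9; chars 79.

GM27rr79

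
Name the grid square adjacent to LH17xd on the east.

LH27ad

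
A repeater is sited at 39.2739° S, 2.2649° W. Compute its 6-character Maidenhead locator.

Offset from 180°W / 90°S: lon 177.7351°, lat 50.7261°.
Field (20°×10°, letters A–R): 177.7351/20 → 8 → I, 50.7261/10 → 5 → F; chars IF.
Square (2°×1°, digits 0–9): 17.7351/2 → 8, 0.7261/1 → 0; chars 80.
Subsquare (5′×2.5′, letters a–x): 1.7351/0.0833333 → 20 → u, 0.7261/0.0416667 → 17 → r; chars ur.

IF80ur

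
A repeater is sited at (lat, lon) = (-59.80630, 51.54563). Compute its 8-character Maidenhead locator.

LD50se56

Offset from 180°W / 90°S: lon 231.54563°, lat 30.19370°.
Field (20°×10°, letters A–R): 231.54563/20 → 11 → L, 30.19370/10 → 3 → D; chars LD.
Square (2°×1°, digits 0–9): 11.54563/2 → 5, 0.19370/1 → 0; chars 50.
Subsquare (5′×2.5′, letters a–x): 1.54563/0.0833333 → 18 → s, 0.19370/0.0416667 → 4 → e; chars se.
Extended square (30″×15″, digits 0–9): 0.04563/0.00833333 → 5, 0.02703/0.00416667 → 6; chars 56.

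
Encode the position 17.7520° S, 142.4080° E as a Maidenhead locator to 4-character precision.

Add 180° to longitude and 90° to latitude: 322.41, 72.25.
Field (20°×10°, letters A–R): 322.41/20 → 16 → Q, 72.25/10 → 7 → H; chars QH.
Square (2°×1°, digits 0–9): 2.41/2 → 1, 2.25/1 → 2; chars 12.

QH12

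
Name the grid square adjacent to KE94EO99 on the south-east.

KE94fo08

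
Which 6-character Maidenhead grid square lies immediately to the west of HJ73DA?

HJ73ca

Longitude subsquare d = 3; −1 → 2 = c.
The latitude characters are unchanged.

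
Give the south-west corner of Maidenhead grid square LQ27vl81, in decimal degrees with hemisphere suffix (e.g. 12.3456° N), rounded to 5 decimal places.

77.46250° N, 45.81667° E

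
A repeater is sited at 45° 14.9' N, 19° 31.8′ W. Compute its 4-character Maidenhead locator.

Add 180° to longitude and 90° to latitude: 160.47, 135.25.
Field: 160.47/20 → 8 → I, 135.25/10 → 13 → N; chars IN.
Square: 0.47/2 → 0, 5.25/1 → 5; chars 05.

IN05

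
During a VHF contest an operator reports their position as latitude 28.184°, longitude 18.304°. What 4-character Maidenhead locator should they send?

JL98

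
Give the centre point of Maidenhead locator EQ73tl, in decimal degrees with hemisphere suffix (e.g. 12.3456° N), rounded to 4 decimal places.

Field E=4, Q=16: +4·20° lon, +16·10° lat → SW at lon -100°, lat 70°.
Square 7, 3: +7·2° lon, +3·1° lat → SW at lon -86°, lat 73°.
Subsquare t=19, l=11: +19·0.0833333° lon, +11·0.0416667° lat → SW at lon -84.4167°, lat 73.4583°.
Cell spans 0.0833333° lon × 0.0416667° lat. Centre is SW corner plus half of each.
latitude 73.4792° N, longitude 84.3750° W.

73.4792° N, 84.3750° W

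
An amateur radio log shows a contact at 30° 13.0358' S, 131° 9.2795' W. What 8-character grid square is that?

CF49ks17

Add 180° to longitude and 90° to latitude: 48.84534, 59.78274.
Field: lon ⌊48.84534/20⌋ = 2 → C; lat ⌊59.78274/10⌋ = 5 → F.
Square: lon ⌊8.84534/2⌋ = 4; lat ⌊9.78274/1⌋ = 9.
Subsquare: lon ⌊0.84534/0.0833333⌋ = 10 → k; lat ⌊0.78274/0.0416667⌋ = 18 → s.
Extended square: lon ⌊0.01201/0.00833333⌋ = 1; lat ⌊0.03274/0.00416667⌋ = 7.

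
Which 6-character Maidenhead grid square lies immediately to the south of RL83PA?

Latitude subsquare a = 0; −1 → -1, wraps to 23 = x, carry into square.
Latitude square 3; −1 → 2.
The longitude characters are unchanged.

RL82px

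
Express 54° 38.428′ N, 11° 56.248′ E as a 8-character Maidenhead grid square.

Offset from 180°W / 90°S: lon 191.93747°, lat 144.64047°.
Field (20°×10°, letters A–R): lon ⌊191.93747/20⌋ = 9 → J; lat ⌊144.64047/10⌋ = 14 → O.
Square (2°×1°, digits 0–9): lon ⌊11.93747/2⌋ = 5; lat ⌊4.64047/1⌋ = 4.
Subsquare (5′×2.5′, letters a–x): lon ⌊1.93747/0.0833333⌋ = 23 → x; lat ⌊0.64047/0.0416667⌋ = 15 → p.
Extended square (30″×15″, digits 0–9): lon ⌊0.02080/0.00833333⌋ = 2; lat ⌊0.01547/0.00416667⌋ = 3.

JO54xp23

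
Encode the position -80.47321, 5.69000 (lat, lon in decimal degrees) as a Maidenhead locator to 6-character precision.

JA29um

Shift to the Maidenhead origin (180°W, 90°S): lon 185.6900, lat 9.5268.
Field (20°×10°, letters A–R): lon ⌊185.6900/20⌋ = 9 → J; lat ⌊9.5268/10⌋ = 0 → A.
Square (2°×1°, digits 0–9): lon ⌊5.6900/2⌋ = 2; lat ⌊9.5268/1⌋ = 9.
Subsquare (5′×2.5′, letters a–x): lon ⌊1.6900/0.0833333⌋ = 20 → u; lat ⌊0.5268/0.0416667⌋ = 12 → m.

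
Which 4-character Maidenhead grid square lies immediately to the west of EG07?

Longitude square 0; −1 → -1, wraps to 9, carry into field.
Longitude field E = 4; −1 → 3 = D.
The latitude characters are unchanged.

DG97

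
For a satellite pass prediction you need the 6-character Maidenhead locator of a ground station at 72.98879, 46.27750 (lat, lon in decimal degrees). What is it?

LQ32dx

Shift to the Maidenhead origin (180°W, 90°S): lon 226.2775, lat 162.9888.
Field: 226.2775/20 → 11 → L, 162.9888/10 → 16 → Q; chars LQ.
Square: 6.2775/2 → 3, 2.9888/1 → 2; chars 32.
Subsquare: 0.2775/0.0833333 → 3 → d, 0.9888/0.0416667 → 23 → x; chars dx.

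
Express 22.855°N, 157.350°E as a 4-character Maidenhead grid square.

QL82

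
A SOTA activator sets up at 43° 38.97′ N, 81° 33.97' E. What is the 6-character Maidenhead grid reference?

NN03sp

Add 180° to longitude and 90° to latitude: 261.5662, 133.6495.
Field: 261.5662/20 → 13 → N, 133.6495/10 → 13 → N; chars NN.
Square: 1.5662/2 → 0, 3.6495/1 → 3; chars 03.
Subsquare: 1.5662/0.0833333 → 18 → s, 0.6495/0.0416667 → 15 → p; chars sp.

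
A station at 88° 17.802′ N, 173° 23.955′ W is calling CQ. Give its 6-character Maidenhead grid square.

AR38hh

Add 180° to longitude and 90° to latitude: 6.6008, 178.2967.
Field: 6.6008/20 → 0 → A, 178.2967/10 → 17 → R; chars AR.
Square: 6.6008/2 → 3, 8.2967/1 → 8; chars 38.
Subsquare: 0.6008/0.0833333 → 7 → h, 0.2967/0.0416667 → 7 → h; chars hh.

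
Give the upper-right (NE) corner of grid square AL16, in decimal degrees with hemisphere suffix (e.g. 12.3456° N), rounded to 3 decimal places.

27.000° N, 176.000° W

Field A=0, L=11: +0·20° lon, +11·10° lat → SW at lon -180°, lat 20°.
Square 1, 6: +1·2° lon, +6·1° lat → SW at lon -178°, lat 26°.
Cell spans 2° lon × 1° lat. NE corner is SW corner plus one full cell.
latitude 27.000° N, longitude 176.000° W.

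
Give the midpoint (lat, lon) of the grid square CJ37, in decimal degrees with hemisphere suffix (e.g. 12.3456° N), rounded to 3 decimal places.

7.500° N, 133.000° W

Field C=2, J=9: +2·20° lon, +9·10° lat → SW at lon -140°, lat 0°.
Square 3, 7: +3·2° lon, +7·1° lat → SW at lon -134°, lat 7°.
Cell spans 2° lon × 1° lat. Centre is SW corner plus half of each.
latitude 7.500° N, longitude 133.000° W.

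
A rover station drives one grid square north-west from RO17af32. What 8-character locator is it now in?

Longitude extended square 3; −1 → 2.
Latitude extended square 2; +1 → 3.

RO17af23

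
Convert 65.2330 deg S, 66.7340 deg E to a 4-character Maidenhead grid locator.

MC34

Shift to the Maidenhead origin (180°W, 90°S): lon 246.73, lat 24.77.
Field: 246.73/20 → 12 → M, 24.77/10 → 2 → C; chars MC.
Square: 6.73/2 → 3, 4.77/1 → 4; chars 34.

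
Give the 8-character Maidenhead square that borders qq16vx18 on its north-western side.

Longitude extended square 1; −1 → 0.
Latitude extended square 8; +1 → 9.

QQ16vx09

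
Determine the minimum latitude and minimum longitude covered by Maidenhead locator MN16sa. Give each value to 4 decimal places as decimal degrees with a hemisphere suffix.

Field M=12, N=13: +12·20° lon, +13·10° lat → SW at lon 60°, lat 40°.
Square 1, 6: +1·2° lon, +6·1° lat → SW at lon 62°, lat 46°.
Subsquare s=18, a=0: +18·0.0833333° lon, +0·0.0416667° lat → SW at lon 63.5°, lat 46°.
latitude 46.0000° N, longitude 63.5000° E.

46.0000° N, 63.5000° E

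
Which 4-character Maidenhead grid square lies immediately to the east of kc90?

LC00

Longitude square 9; +1 → 10, wraps to 0, carry into field.
Longitude field K = 10; +1 → 11 = L.
The latitude characters are unchanged.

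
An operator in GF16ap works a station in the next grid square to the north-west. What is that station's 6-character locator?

GF06xq

Longitude subsquare a = 0; −1 → -1, wraps to 23 = x, carry into square.
Longitude square 1; −1 → 0.
Latitude subsquare p = 15; +1 → 16 = q.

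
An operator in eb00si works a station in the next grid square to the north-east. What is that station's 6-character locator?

EB00tj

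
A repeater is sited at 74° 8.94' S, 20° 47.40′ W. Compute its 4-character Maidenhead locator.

HB95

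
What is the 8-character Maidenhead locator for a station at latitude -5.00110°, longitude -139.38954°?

CI04hx39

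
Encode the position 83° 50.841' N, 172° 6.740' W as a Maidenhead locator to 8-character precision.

AR33wu63

Shift to the Maidenhead origin (180°W, 90°S): lon 7.88767, lat 173.84735.
Field: 7.88767/20 → 0 → A, 173.84735/10 → 17 → R; chars AR.
Square: 7.88767/2 → 3, 3.84735/1 → 3; chars 33.
Subsquare: 1.88767/0.0833333 → 22 → w, 0.84735/0.0416667 → 20 → u; chars wu.
Extended square: 0.05433/0.00833333 → 6, 0.01402/0.00416667 → 3; chars 63.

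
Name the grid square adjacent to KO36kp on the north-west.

KO36jq

Longitude subsquare k = 10; −1 → 9 = j.
Latitude subsquare p = 15; +1 → 16 = q.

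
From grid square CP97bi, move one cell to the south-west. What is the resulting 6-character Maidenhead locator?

CP97ah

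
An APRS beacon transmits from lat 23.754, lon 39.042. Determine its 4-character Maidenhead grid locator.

Add 180° to longitude and 90° to latitude: 219.04, 113.75.
Field (20°×10°, letters A–R): lon ⌊219.04/20⌋ = 10 → K; lat ⌊113.75/10⌋ = 11 → L.
Square (2°×1°, digits 0–9): lon ⌊19.04/2⌋ = 9; lat ⌊3.75/1⌋ = 3.

KL93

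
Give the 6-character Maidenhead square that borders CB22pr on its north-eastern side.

Longitude subsquare p = 15; +1 → 16 = q.
Latitude subsquare r = 17; +1 → 18 = s.

CB22qs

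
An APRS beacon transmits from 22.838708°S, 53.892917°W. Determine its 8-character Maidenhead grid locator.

GG37bd28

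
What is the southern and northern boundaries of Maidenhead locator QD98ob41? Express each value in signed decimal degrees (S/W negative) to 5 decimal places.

-51.95417, -51.95000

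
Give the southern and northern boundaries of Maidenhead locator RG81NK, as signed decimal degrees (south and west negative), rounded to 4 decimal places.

-28.5833, -28.5417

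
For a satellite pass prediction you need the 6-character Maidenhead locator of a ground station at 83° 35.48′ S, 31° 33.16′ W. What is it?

Add 180° to longitude and 90° to latitude: 148.4473, 6.4087.
Field (20°×10°, letters A–R): lon ⌊148.4473/20⌋ = 7 → H; lat ⌊6.4087/10⌋ = 0 → A.
Square (2°×1°, digits 0–9): lon ⌊8.4473/2⌋ = 4; lat ⌊6.4087/1⌋ = 6.
Subsquare (5′×2.5′, letters a–x): lon ⌊0.4473/0.0833333⌋ = 5 → f; lat ⌊0.4087/0.0416667⌋ = 9 → j.

HA46fj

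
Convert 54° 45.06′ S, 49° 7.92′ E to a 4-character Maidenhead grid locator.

Shift to the Maidenhead origin (180°W, 90°S): lon 229.13, lat 35.25.
Field: lon ⌊229.13/20⌋ = 11 → L; lat ⌊35.25/10⌋ = 3 → D.
Square: lon ⌊9.13/2⌋ = 4; lat ⌊5.25/1⌋ = 5.

LD45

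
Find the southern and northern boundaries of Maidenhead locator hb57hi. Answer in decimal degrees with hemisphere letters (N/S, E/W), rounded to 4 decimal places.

72.6667° S, 72.6250° S

Field H=7, B=1: +7·20° lon, +1·10° lat → SW at lon -40°, lat -80°.
Square 5, 7: +5·2° lon, +7·1° lat → SW at lon -30°, lat -73°.
Subsquare h=7, i=8: +7·0.0833333° lon, +8·0.0416667° lat → SW at lon -29.4167°, lat -72.6667°.
Cell spans 0.0833333° lon × 0.0416667° lat.
south 72.6667° S, north 72.6250° S.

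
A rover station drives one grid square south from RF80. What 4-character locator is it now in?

Latitude square 0; −1 → -1, wraps to 9, carry into field.
Latitude field F = 5; −1 → 4 = E.
The longitude characters are unchanged.

RE89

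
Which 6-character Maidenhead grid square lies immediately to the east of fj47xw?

Longitude subsquare x = 23; +1 → 24, wraps to 0 = a, carry into square.
Longitude square 4; +1 → 5.
The latitude characters are unchanged.

FJ57aw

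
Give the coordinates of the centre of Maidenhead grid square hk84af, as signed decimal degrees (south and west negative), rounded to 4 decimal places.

14.2292, -23.9583

Field H=7, K=10: +7·20° lon, +10·10° lat → SW at lon -40°, lat 10°.
Square 8, 4: +8·2° lon, +4·1° lat → SW at lon -24°, lat 14°.
Subsquare a=0, f=5: +0·0.0833333° lon, +5·0.0416667° lat → SW at lon -24°, lat 14.2083°.
Cell spans 0.0833333° lon × 0.0416667° lat. Centre is SW corner plus half of each.
latitude 14.2292, longitude -23.9583.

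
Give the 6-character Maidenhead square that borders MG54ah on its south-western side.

MG44xg

Longitude subsquare a = 0; −1 → -1, wraps to 23 = x, carry into square.
Longitude square 5; −1 → 4.
Latitude subsquare h = 7; −1 → 6 = g.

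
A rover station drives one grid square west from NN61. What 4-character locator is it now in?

Longitude square 6; −1 → 5.
The latitude characters are unchanged.

NN51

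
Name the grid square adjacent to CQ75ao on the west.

Longitude subsquare a = 0; −1 → -1, wraps to 23 = x, carry into square.
Longitude square 7; −1 → 6.
The latitude characters are unchanged.

CQ65xo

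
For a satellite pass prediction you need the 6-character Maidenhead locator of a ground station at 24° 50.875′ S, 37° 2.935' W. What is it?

Shift to the Maidenhead origin (180°W, 90°S): lon 142.9511, lat 65.1521.
Field: lon ⌊142.9511/20⌋ = 7 → H; lat ⌊65.1521/10⌋ = 6 → G.
Square: lon ⌊2.9511/2⌋ = 1; lat ⌊5.1521/1⌋ = 5.
Subsquare: lon ⌊0.9511/0.0833333⌋ = 11 → l; lat ⌊0.1521/0.0416667⌋ = 3 → d.

HG15ld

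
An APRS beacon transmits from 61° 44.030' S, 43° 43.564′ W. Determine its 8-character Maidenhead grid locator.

Add 180° to longitude and 90° to latitude: 136.27393, 28.26617.
Field (20°×10°, letters A–R): lon ⌊136.27393/20⌋ = 6 → G; lat ⌊28.26617/10⌋ = 2 → C.
Square (2°×1°, digits 0–9): lon ⌊16.27393/2⌋ = 8; lat ⌊8.26617/1⌋ = 8.
Subsquare (5′×2.5′, letters a–x): lon ⌊0.27393/0.0833333⌋ = 3 → d; lat ⌊0.26617/0.0416667⌋ = 6 → g.
Extended square (30″×15″, digits 0–9): lon ⌊0.02393/0.00833333⌋ = 2; lat ⌊0.01617/0.00416667⌋ = 3.

GC88dg23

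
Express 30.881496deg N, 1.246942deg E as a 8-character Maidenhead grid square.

Add 180° to longitude and 90° to latitude: 181.24694, 120.88150.
Field: 181.24694/20 → 9 → J, 120.88150/10 → 12 → M; chars JM.
Square: 1.24694/2 → 0, 0.88150/1 → 0; chars 00.
Subsquare: 1.24694/0.0833333 → 14 → o, 0.88150/0.0416667 → 21 → v; chars ov.
Extended square: 0.08028/0.00833333 → 9, 0.00650/0.00416667 → 1; chars 91.

JM00ov91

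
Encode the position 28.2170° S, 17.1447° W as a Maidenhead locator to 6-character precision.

Add 180° to longitude and 90° to latitude: 162.8553, 61.7830.
Field: lon ⌊162.8553/20⌋ = 8 → I; lat ⌊61.7830/10⌋ = 6 → G.
Square: lon ⌊2.8553/2⌋ = 1; lat ⌊1.7830/1⌋ = 1.
Subsquare: lon ⌊0.8553/0.0833333⌋ = 10 → k; lat ⌊0.7830/0.0416667⌋ = 18 → s.

IG11ks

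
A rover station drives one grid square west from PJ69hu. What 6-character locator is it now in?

PJ69gu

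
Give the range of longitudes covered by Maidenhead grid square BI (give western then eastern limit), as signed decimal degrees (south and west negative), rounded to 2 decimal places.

Field B=1, I=8: +1·20° lon, +8·10° lat → SW at lon -160°, lat -10°.
Cell spans 20° lon × 10° lat.
west -160.00, east -140.00.

-160.00, -140.00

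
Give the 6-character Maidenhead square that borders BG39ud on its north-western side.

BG39te

Longitude subsquare u = 20; −1 → 19 = t.
Latitude subsquare d = 3; +1 → 4 = e.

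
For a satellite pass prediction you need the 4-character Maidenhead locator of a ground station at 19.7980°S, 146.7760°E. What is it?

QH30

Add 180° to longitude and 90° to latitude: 326.78, 70.20.
Field (20°×10°, letters A–R): lon ⌊326.78/20⌋ = 16 → Q; lat ⌊70.20/10⌋ = 7 → H.
Square (2°×1°, digits 0–9): lon ⌊6.78/2⌋ = 3; lat ⌊0.20/1⌋ = 0.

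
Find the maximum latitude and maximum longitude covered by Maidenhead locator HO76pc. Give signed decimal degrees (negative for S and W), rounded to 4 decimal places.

Field H=7, O=14: +7·20° lon, +14·10° lat → SW at lon -40°, lat 50°.
Square 7, 6: +7·2° lon, +6·1° lat → SW at lon -26°, lat 56°.
Subsquare p=15, c=2: +15·0.0833333° lon, +2·0.0416667° lat → SW at lon -24.75°, lat 56.0833°.
Cell spans 0.0833333° lon × 0.0416667° lat. NE corner is SW corner plus one full cell.
latitude 56.1250, longitude -24.6667.

56.1250, -24.6667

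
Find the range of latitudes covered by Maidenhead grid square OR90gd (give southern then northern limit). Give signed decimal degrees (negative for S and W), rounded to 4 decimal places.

Field O=14, R=17: +14·20° lon, +17·10° lat → SW at lon 100°, lat 80°.
Square 9, 0: +9·2° lon, +0·1° lat → SW at lon 118°, lat 80°.
Subsquare g=6, d=3: +6·0.0833333° lon, +3·0.0416667° lat → SW at lon 118.5°, lat 80.125°.
Cell spans 0.0833333° lon × 0.0416667° lat.
south 80.1250, north 80.1667.

80.1250, 80.1667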